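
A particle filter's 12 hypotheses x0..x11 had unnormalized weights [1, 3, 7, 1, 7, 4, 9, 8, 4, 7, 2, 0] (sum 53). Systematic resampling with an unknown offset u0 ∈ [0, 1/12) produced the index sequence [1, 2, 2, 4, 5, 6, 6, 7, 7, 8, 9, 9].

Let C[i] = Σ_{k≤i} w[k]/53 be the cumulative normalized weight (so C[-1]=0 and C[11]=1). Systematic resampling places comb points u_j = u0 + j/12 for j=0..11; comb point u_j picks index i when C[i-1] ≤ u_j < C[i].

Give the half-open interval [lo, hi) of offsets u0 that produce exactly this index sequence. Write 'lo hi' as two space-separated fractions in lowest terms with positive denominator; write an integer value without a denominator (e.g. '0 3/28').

4/159 13/318

C = [1/53, 4/53, 11/53, 12/53, 19/53, 23/53, 32/53, 40/53, 44/53, 51/53, 1, 1]
j=0 picked index 1: u0 ∈ [1/53, 4/53)
j=1 picked index 2: u0 ∈ [-5/636, 79/636)
j=2 picked index 2: u0 ∈ [-29/318, 13/318)
j=3 picked index 4: u0 ∈ [-5/212, 23/212)
j=4 picked index 5: u0 ∈ [4/159, 16/159)
j=5 picked index 6: u0 ∈ [11/636, 119/636)
j=6 picked index 6: u0 ∈ [-7/106, 11/106)
j=7 picked index 7: u0 ∈ [13/636, 109/636)
j=8 picked index 7: u0 ∈ [-10/159, 14/159)
j=9 picked index 8: u0 ∈ [1/212, 17/212)
j=10 picked index 9: u0 ∈ [-1/318, 41/318)
j=11 picked index 9: u0 ∈ [-55/636, 29/636)
intersection: [4/159, 13/318)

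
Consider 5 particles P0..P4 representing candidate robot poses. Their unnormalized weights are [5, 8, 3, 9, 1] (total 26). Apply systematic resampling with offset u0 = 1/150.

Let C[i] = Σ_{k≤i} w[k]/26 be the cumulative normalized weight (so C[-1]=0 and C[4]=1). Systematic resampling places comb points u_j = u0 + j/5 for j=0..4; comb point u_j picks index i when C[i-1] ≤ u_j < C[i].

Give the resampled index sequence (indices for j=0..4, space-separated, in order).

C = [5/26, 1/2, 8/13, 25/26, 1]
j=0: u_0=1/150 ∈ [0, 5/26) → index 0
j=1: u_1=31/150 ∈ [5/26, 1/2) → index 1
j=2: u_2=61/150 ∈ [5/26, 1/2) → index 1
j=3: u_3=91/150 ∈ [1/2, 8/13) → index 2
j=4: u_4=121/150 ∈ [8/13, 25/26) → index 3

0 1 1 2 3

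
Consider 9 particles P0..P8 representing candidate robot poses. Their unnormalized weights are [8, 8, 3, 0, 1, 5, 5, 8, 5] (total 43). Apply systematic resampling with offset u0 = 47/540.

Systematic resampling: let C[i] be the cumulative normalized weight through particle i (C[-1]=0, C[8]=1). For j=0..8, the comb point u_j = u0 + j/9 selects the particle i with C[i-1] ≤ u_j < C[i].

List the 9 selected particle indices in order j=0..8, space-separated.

0 1 1 2 5 6 7 7 8

C = [8/43, 16/43, 19/43, 19/43, 20/43, 25/43, 30/43, 38/43, 1]
j=0: u_0=47/540 ∈ [0, 8/43) → index 0
j=1: u_1=107/540 ∈ [8/43, 16/43) → index 1
j=2: u_2=167/540 ∈ [8/43, 16/43) → index 1
j=3: u_3=227/540 ∈ [16/43, 19/43) → index 2
j=4: u_4=287/540 ∈ [20/43, 25/43) → index 5
j=5: u_5=347/540 ∈ [25/43, 30/43) → index 6
j=6: u_6=407/540 ∈ [30/43, 38/43) → index 7
j=7: u_7=467/540 ∈ [30/43, 38/43) → index 7
j=8: u_8=527/540 ∈ [38/43, 1) → index 8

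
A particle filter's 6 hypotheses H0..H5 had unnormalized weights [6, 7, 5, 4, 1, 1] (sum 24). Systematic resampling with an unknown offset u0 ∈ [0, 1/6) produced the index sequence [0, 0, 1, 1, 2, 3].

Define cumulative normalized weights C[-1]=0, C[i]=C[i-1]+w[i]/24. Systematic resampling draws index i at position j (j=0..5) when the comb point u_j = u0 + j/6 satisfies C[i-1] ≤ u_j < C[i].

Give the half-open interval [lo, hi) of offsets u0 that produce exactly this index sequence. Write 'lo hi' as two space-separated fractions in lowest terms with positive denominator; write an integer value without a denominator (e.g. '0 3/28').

C = [1/4, 13/24, 3/4, 11/12, 23/24, 1]
j=0 picked index 0: u0 ∈ [0, 1/4)
j=1 picked index 0: u0 ∈ [-1/6, 1/12)
j=2 picked index 1: u0 ∈ [-1/12, 5/24)
j=3 picked index 1: u0 ∈ [-1/4, 1/24)
j=4 picked index 2: u0 ∈ [-1/8, 1/12)
j=5 picked index 3: u0 ∈ [-1/12, 1/12)
intersection: [0, 1/24)

0 1/24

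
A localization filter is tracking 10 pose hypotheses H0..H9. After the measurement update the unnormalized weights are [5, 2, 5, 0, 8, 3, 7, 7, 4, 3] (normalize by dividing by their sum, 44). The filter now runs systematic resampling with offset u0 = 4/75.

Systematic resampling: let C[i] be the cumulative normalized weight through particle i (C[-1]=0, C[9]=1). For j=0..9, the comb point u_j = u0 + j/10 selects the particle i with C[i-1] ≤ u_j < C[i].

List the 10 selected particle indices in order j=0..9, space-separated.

C = [5/44, 7/44, 3/11, 3/11, 5/11, 23/44, 15/22, 37/44, 41/44, 1]
j=0: u_0=4/75 ∈ [0, 5/44) → index 0
j=1: u_1=23/150 ∈ [5/44, 7/44) → index 1
j=2: u_2=19/75 ∈ [7/44, 3/11) → index 2
j=3: u_3=53/150 ∈ [3/11, 5/11) → index 4
j=4: u_4=34/75 ∈ [3/11, 5/11) → index 4
j=5: u_5=83/150 ∈ [23/44, 15/22) → index 6
j=6: u_6=49/75 ∈ [23/44, 15/22) → index 6
j=7: u_7=113/150 ∈ [15/22, 37/44) → index 7
j=8: u_8=64/75 ∈ [37/44, 41/44) → index 8
j=9: u_9=143/150 ∈ [41/44, 1) → index 9

0 1 2 4 4 6 6 7 8 9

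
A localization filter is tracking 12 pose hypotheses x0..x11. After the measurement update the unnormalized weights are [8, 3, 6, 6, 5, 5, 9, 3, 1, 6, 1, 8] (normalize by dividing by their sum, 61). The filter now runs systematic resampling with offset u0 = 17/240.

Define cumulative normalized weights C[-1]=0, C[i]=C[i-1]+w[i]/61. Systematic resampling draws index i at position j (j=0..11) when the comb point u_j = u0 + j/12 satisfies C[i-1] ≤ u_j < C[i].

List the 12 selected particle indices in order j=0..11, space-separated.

0 1 2 3 4 5 6 6 7 9 11 11

C = [8/61, 11/61, 17/61, 23/61, 28/61, 33/61, 42/61, 45/61, 46/61, 52/61, 53/61, 1]
j=0: u_0=17/240 ∈ [0, 8/61) → index 0
j=1: u_1=37/240 ∈ [8/61, 11/61) → index 1
j=2: u_2=19/80 ∈ [11/61, 17/61) → index 2
j=3: u_3=77/240 ∈ [17/61, 23/61) → index 3
j=4: u_4=97/240 ∈ [23/61, 28/61) → index 4
j=5: u_5=39/80 ∈ [28/61, 33/61) → index 5
j=6: u_6=137/240 ∈ [33/61, 42/61) → index 6
j=7: u_7=157/240 ∈ [33/61, 42/61) → index 6
j=8: u_8=59/80 ∈ [42/61, 45/61) → index 7
j=9: u_9=197/240 ∈ [46/61, 52/61) → index 9
j=10: u_10=217/240 ∈ [53/61, 1) → index 11
j=11: u_11=79/80 ∈ [53/61, 1) → index 11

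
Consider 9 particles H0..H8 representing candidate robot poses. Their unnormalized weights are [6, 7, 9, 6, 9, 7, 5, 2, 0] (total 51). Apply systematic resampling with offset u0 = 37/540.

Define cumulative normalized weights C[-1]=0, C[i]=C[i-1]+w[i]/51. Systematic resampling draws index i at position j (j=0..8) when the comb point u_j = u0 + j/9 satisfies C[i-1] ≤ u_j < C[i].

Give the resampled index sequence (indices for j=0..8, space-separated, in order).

C = [2/17, 13/51, 22/51, 28/51, 37/51, 44/51, 49/51, 1, 1]
j=0: u_0=37/540 ∈ [0, 2/17) → index 0
j=1: u_1=97/540 ∈ [2/17, 13/51) → index 1
j=2: u_2=157/540 ∈ [13/51, 22/51) → index 2
j=3: u_3=217/540 ∈ [13/51, 22/51) → index 2
j=4: u_4=277/540 ∈ [22/51, 28/51) → index 3
j=5: u_5=337/540 ∈ [28/51, 37/51) → index 4
j=6: u_6=397/540 ∈ [37/51, 44/51) → index 5
j=7: u_7=457/540 ∈ [37/51, 44/51) → index 5
j=8: u_8=517/540 ∈ [44/51, 49/51) → index 6

0 1 2 2 3 4 5 5 6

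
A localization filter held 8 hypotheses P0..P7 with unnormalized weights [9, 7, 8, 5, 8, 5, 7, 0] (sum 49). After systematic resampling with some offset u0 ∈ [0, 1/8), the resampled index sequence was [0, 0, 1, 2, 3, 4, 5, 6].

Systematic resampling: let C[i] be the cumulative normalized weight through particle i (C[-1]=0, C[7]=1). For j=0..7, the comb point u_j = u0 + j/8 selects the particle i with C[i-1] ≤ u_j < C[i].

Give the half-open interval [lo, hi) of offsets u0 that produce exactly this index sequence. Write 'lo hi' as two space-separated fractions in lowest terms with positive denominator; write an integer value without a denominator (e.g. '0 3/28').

1/196 23/392

C = [9/49, 16/49, 24/49, 29/49, 37/49, 6/7, 1, 1]
j=0 picked index 0: u0 ∈ [0, 9/49)
j=1 picked index 0: u0 ∈ [-1/8, 23/392)
j=2 picked index 1: u0 ∈ [-13/196, 15/196)
j=3 picked index 2: u0 ∈ [-19/392, 45/392)
j=4 picked index 3: u0 ∈ [-1/98, 9/98)
j=5 picked index 4: u0 ∈ [-13/392, 51/392)
j=6 picked index 5: u0 ∈ [1/196, 3/28)
j=7 picked index 6: u0 ∈ [-1/56, 1/8)
intersection: [1/196, 23/392)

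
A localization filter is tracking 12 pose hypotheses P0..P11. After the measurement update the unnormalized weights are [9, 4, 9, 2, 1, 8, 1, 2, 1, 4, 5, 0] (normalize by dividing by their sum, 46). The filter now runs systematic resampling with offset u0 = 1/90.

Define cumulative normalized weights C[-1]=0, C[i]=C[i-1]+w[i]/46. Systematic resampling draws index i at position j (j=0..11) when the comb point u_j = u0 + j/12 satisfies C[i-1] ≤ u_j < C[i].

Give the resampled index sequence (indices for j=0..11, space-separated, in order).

C = [9/46, 13/46, 11/23, 12/23, 25/46, 33/46, 17/23, 18/23, 37/46, 41/46, 1, 1]
j=0: u_0=1/90 ∈ [0, 9/46) → index 0
j=1: u_1=17/180 ∈ [0, 9/46) → index 0
j=2: u_2=8/45 ∈ [0, 9/46) → index 0
j=3: u_3=47/180 ∈ [9/46, 13/46) → index 1
j=4: u_4=31/90 ∈ [13/46, 11/23) → index 2
j=5: u_5=77/180 ∈ [13/46, 11/23) → index 2
j=6: u_6=23/45 ∈ [11/23, 12/23) → index 3
j=7: u_7=107/180 ∈ [25/46, 33/46) → index 5
j=8: u_8=61/90 ∈ [25/46, 33/46) → index 5
j=9: u_9=137/180 ∈ [17/23, 18/23) → index 7
j=10: u_10=38/45 ∈ [37/46, 41/46) → index 9
j=11: u_11=167/180 ∈ [41/46, 1) → index 10

0 0 0 1 2 2 3 5 5 7 9 10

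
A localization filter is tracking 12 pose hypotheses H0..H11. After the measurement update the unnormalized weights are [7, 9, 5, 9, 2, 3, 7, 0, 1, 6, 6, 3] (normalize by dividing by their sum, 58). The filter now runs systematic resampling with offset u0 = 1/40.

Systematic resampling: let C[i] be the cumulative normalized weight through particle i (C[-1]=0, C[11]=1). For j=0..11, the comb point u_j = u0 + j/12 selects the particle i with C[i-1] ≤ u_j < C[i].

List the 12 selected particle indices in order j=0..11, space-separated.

0 0 1 1 2 3 4 6 6 9 10 10

C = [7/58, 8/29, 21/58, 15/29, 16/29, 35/58, 21/29, 21/29, 43/58, 49/58, 55/58, 1]
j=0: u_0=1/40 ∈ [0, 7/58) → index 0
j=1: u_1=13/120 ∈ [0, 7/58) → index 0
j=2: u_2=23/120 ∈ [7/58, 8/29) → index 1
j=3: u_3=11/40 ∈ [7/58, 8/29) → index 1
j=4: u_4=43/120 ∈ [8/29, 21/58) → index 2
j=5: u_5=53/120 ∈ [21/58, 15/29) → index 3
j=6: u_6=21/40 ∈ [15/29, 16/29) → index 4
j=7: u_7=73/120 ∈ [35/58, 21/29) → index 6
j=8: u_8=83/120 ∈ [35/58, 21/29) → index 6
j=9: u_9=31/40 ∈ [43/58, 49/58) → index 9
j=10: u_10=103/120 ∈ [49/58, 55/58) → index 10
j=11: u_11=113/120 ∈ [49/58, 55/58) → index 10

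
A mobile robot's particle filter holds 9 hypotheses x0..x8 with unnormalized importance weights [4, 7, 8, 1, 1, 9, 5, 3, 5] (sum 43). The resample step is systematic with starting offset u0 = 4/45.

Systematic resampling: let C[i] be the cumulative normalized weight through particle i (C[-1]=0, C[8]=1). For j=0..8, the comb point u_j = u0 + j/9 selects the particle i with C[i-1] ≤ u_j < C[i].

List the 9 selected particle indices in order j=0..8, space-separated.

0 1 2 2 5 5 6 7 8

C = [4/43, 11/43, 19/43, 20/43, 21/43, 30/43, 35/43, 38/43, 1]
j=0: u_0=4/45 ∈ [0, 4/43) → index 0
j=1: u_1=1/5 ∈ [4/43, 11/43) → index 1
j=2: u_2=14/45 ∈ [11/43, 19/43) → index 2
j=3: u_3=19/45 ∈ [11/43, 19/43) → index 2
j=4: u_4=8/15 ∈ [21/43, 30/43) → index 5
j=5: u_5=29/45 ∈ [21/43, 30/43) → index 5
j=6: u_6=34/45 ∈ [30/43, 35/43) → index 6
j=7: u_7=13/15 ∈ [35/43, 38/43) → index 7
j=8: u_8=44/45 ∈ [38/43, 1) → index 8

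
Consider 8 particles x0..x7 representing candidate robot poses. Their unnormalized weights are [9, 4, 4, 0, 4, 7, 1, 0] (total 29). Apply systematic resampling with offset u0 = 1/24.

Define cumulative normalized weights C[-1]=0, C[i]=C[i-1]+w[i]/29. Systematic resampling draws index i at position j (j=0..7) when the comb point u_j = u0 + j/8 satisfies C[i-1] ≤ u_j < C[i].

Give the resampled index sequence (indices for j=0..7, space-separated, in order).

0 0 0 1 2 4 5 5

C = [9/29, 13/29, 17/29, 17/29, 21/29, 28/29, 1, 1]
j=0: u_0=1/24 ∈ [0, 9/29) → index 0
j=1: u_1=1/6 ∈ [0, 9/29) → index 0
j=2: u_2=7/24 ∈ [0, 9/29) → index 0
j=3: u_3=5/12 ∈ [9/29, 13/29) → index 1
j=4: u_4=13/24 ∈ [13/29, 17/29) → index 2
j=5: u_5=2/3 ∈ [17/29, 21/29) → index 4
j=6: u_6=19/24 ∈ [21/29, 28/29) → index 5
j=7: u_7=11/12 ∈ [21/29, 28/29) → index 5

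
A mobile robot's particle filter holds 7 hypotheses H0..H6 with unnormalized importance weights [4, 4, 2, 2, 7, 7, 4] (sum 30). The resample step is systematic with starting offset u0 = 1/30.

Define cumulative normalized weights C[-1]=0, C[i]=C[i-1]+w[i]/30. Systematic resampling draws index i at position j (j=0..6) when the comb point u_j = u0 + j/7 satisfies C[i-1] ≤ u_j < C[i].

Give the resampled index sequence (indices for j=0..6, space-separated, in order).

0 1 2 4 4 5 6

C = [2/15, 4/15, 1/3, 2/5, 19/30, 13/15, 1]
j=0: u_0=1/30 ∈ [0, 2/15) → index 0
j=1: u_1=37/210 ∈ [2/15, 4/15) → index 1
j=2: u_2=67/210 ∈ [4/15, 1/3) → index 2
j=3: u_3=97/210 ∈ [2/5, 19/30) → index 4
j=4: u_4=127/210 ∈ [2/5, 19/30) → index 4
j=5: u_5=157/210 ∈ [19/30, 13/15) → index 5
j=6: u_6=187/210 ∈ [13/15, 1) → index 6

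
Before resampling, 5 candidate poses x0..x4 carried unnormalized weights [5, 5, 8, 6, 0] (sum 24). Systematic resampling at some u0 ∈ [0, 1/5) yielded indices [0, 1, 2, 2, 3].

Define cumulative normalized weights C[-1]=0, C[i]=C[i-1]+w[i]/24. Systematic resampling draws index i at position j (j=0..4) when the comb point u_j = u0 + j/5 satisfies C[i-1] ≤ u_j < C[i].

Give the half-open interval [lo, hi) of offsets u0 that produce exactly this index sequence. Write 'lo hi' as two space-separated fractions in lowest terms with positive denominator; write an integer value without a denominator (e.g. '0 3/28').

1/60 3/20

C = [5/24, 5/12, 3/4, 1, 1]
j=0 picked index 0: u0 ∈ [0, 5/24)
j=1 picked index 1: u0 ∈ [1/120, 13/60)
j=2 picked index 2: u0 ∈ [1/60, 7/20)
j=3 picked index 2: u0 ∈ [-11/60, 3/20)
j=4 picked index 3: u0 ∈ [-1/20, 1/5)
intersection: [1/60, 3/20)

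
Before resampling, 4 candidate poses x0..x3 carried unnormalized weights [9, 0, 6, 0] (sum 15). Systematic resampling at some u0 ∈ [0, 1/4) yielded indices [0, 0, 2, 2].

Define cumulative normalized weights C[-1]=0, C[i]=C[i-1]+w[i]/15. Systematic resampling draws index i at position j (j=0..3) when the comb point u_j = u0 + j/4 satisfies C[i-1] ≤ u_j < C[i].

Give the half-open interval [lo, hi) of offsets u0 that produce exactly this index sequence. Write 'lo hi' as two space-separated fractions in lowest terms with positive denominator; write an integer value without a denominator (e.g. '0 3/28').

C = [3/5, 3/5, 1, 1]
j=0 picked index 0: u0 ∈ [0, 3/5)
j=1 picked index 0: u0 ∈ [-1/4, 7/20)
j=2 picked index 2: u0 ∈ [1/10, 1/2)
j=3 picked index 2: u0 ∈ [-3/20, 1/4)
intersection: [1/10, 1/4)

1/10 1/4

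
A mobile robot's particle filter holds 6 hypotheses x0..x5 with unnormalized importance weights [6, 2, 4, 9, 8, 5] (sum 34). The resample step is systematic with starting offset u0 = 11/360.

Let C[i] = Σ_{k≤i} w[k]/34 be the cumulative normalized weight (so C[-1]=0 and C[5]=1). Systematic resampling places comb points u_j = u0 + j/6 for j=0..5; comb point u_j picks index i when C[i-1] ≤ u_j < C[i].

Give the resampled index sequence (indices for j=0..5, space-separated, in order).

0 1 3 3 4 5

C = [3/17, 4/17, 6/17, 21/34, 29/34, 1]
j=0: u_0=11/360 ∈ [0, 3/17) → index 0
j=1: u_1=71/360 ∈ [3/17, 4/17) → index 1
j=2: u_2=131/360 ∈ [6/17, 21/34) → index 3
j=3: u_3=191/360 ∈ [6/17, 21/34) → index 3
j=4: u_4=251/360 ∈ [21/34, 29/34) → index 4
j=5: u_5=311/360 ∈ [29/34, 1) → index 5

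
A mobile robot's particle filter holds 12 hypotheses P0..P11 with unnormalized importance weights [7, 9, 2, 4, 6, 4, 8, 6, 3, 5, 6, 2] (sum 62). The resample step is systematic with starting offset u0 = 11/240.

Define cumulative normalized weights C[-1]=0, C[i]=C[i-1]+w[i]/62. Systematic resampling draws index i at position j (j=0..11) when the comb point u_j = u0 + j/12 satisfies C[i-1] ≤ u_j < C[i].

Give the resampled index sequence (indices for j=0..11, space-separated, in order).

0 1 1 3 4 5 6 6 7 9 10 10

C = [7/62, 8/31, 9/31, 11/31, 14/31, 16/31, 20/31, 23/31, 49/62, 27/31, 30/31, 1]
j=0: u_0=11/240 ∈ [0, 7/62) → index 0
j=1: u_1=31/240 ∈ [7/62, 8/31) → index 1
j=2: u_2=17/80 ∈ [7/62, 8/31) → index 1
j=3: u_3=71/240 ∈ [9/31, 11/31) → index 3
j=4: u_4=91/240 ∈ [11/31, 14/31) → index 4
j=5: u_5=37/80 ∈ [14/31, 16/31) → index 5
j=6: u_6=131/240 ∈ [16/31, 20/31) → index 6
j=7: u_7=151/240 ∈ [16/31, 20/31) → index 6
j=8: u_8=57/80 ∈ [20/31, 23/31) → index 7
j=9: u_9=191/240 ∈ [49/62, 27/31) → index 9
j=10: u_10=211/240 ∈ [27/31, 30/31) → index 10
j=11: u_11=77/80 ∈ [27/31, 30/31) → index 10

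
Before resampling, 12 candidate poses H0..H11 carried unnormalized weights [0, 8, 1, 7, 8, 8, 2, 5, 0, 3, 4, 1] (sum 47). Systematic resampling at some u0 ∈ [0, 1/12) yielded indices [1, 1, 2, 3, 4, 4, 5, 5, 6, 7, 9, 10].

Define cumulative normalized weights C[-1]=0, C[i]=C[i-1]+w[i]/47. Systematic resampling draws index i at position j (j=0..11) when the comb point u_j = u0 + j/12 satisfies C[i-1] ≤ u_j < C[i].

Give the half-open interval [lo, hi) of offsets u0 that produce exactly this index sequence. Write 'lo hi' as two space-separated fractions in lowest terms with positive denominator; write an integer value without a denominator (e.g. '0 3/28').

2/141 7/282

C = [0, 8/47, 9/47, 16/47, 24/47, 32/47, 34/47, 39/47, 39/47, 42/47, 46/47, 1]
j=0 picked index 1: u0 ∈ [0, 8/47)
j=1 picked index 1: u0 ∈ [-1/12, 49/564)
j=2 picked index 2: u0 ∈ [1/282, 7/282)
j=3 picked index 3: u0 ∈ [-11/188, 17/188)
j=4 picked index 4: u0 ∈ [1/141, 25/141)
j=5 picked index 4: u0 ∈ [-43/564, 53/564)
j=6 picked index 5: u0 ∈ [1/94, 17/94)
j=7 picked index 5: u0 ∈ [-41/564, 55/564)
j=8 picked index 6: u0 ∈ [2/141, 8/141)
j=9 picked index 7: u0 ∈ [-5/188, 15/188)
j=10 picked index 9: u0 ∈ [-1/282, 17/282)
j=11 picked index 10: u0 ∈ [-13/564, 35/564)
intersection: [2/141, 7/282)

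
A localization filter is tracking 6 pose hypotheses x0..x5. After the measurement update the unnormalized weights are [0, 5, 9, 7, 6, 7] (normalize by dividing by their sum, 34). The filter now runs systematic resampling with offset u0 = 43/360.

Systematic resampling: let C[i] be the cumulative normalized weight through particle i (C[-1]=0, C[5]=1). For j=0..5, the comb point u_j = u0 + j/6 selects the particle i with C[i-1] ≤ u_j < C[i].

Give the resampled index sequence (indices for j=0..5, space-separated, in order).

1 2 3 4 4 5

C = [0, 5/34, 7/17, 21/34, 27/34, 1]
j=0: u_0=43/360 ∈ [0, 5/34) → index 1
j=1: u_1=103/360 ∈ [5/34, 7/17) → index 2
j=2: u_2=163/360 ∈ [7/17, 21/34) → index 3
j=3: u_3=223/360 ∈ [21/34, 27/34) → index 4
j=4: u_4=283/360 ∈ [21/34, 27/34) → index 4
j=5: u_5=343/360 ∈ [27/34, 1) → index 5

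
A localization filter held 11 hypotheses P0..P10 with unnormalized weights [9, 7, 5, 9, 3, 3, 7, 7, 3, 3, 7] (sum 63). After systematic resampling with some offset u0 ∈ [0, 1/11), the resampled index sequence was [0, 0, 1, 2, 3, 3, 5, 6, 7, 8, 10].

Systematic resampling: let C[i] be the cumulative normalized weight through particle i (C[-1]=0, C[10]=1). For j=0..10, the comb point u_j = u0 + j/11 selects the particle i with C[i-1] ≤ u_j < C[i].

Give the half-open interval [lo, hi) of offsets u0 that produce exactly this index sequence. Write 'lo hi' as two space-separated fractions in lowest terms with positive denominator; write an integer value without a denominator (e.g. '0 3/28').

0 5/231

C = [1/7, 16/63, 1/3, 10/21, 11/21, 4/7, 43/63, 50/63, 53/63, 8/9, 1]
j=0 picked index 0: u0 ∈ [0, 1/7)
j=1 picked index 0: u0 ∈ [-1/11, 4/77)
j=2 picked index 1: u0 ∈ [-3/77, 50/693)
j=3 picked index 2: u0 ∈ [-13/693, 2/33)
j=4 picked index 3: u0 ∈ [-1/33, 26/231)
j=5 picked index 3: u0 ∈ [-4/33, 5/231)
j=6 picked index 5: u0 ∈ [-5/231, 2/77)
j=7 picked index 6: u0 ∈ [-5/77, 32/693)
j=8 picked index 7: u0 ∈ [-31/693, 46/693)
j=9 picked index 8: u0 ∈ [-17/693, 16/693)
j=10 picked index 10: u0 ∈ [-2/99, 1/11)
intersection: [0, 5/231)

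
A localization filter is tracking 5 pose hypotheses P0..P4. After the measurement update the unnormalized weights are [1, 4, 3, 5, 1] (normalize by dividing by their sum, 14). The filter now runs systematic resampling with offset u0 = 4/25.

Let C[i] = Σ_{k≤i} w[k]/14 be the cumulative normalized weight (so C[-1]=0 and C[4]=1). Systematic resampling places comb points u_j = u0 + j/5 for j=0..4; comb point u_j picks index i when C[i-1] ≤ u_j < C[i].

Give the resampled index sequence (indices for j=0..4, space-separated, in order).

C = [1/14, 5/14, 4/7, 13/14, 1]
j=0: u_0=4/25 ∈ [1/14, 5/14) → index 1
j=1: u_1=9/25 ∈ [5/14, 4/7) → index 2
j=2: u_2=14/25 ∈ [5/14, 4/7) → index 2
j=3: u_3=19/25 ∈ [4/7, 13/14) → index 3
j=4: u_4=24/25 ∈ [13/14, 1) → index 4

1 2 2 3 4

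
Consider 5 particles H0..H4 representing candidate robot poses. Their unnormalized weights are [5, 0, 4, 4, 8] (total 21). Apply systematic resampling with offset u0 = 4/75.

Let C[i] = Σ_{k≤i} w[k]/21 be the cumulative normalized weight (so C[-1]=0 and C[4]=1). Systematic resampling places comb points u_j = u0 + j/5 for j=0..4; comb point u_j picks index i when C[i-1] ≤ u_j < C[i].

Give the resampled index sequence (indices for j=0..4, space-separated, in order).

C = [5/21, 5/21, 3/7, 13/21, 1]
j=0: u_0=4/75 ∈ [0, 5/21) → index 0
j=1: u_1=19/75 ∈ [5/21, 3/7) → index 2
j=2: u_2=34/75 ∈ [3/7, 13/21) → index 3
j=3: u_3=49/75 ∈ [13/21, 1) → index 4
j=4: u_4=64/75 ∈ [13/21, 1) → index 4

0 2 3 4 4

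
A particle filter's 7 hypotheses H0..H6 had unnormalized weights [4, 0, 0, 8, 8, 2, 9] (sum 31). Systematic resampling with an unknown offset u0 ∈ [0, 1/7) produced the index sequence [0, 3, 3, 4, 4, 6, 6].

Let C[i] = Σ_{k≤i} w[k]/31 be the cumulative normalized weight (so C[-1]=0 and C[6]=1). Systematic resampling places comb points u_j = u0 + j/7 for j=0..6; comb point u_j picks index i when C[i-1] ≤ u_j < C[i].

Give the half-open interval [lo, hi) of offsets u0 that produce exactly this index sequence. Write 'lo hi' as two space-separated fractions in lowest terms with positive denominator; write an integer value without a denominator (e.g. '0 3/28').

C = [4/31, 4/31, 4/31, 12/31, 20/31, 22/31, 1]
j=0 picked index 0: u0 ∈ [0, 4/31)
j=1 picked index 3: u0 ∈ [-3/217, 53/217)
j=2 picked index 3: u0 ∈ [-34/217, 22/217)
j=3 picked index 4: u0 ∈ [-9/217, 47/217)
j=4 picked index 4: u0 ∈ [-40/217, 16/217)
j=5 picked index 6: u0 ∈ [-1/217, 2/7)
j=6 picked index 6: u0 ∈ [-32/217, 1/7)
intersection: [0, 16/217)

0 16/217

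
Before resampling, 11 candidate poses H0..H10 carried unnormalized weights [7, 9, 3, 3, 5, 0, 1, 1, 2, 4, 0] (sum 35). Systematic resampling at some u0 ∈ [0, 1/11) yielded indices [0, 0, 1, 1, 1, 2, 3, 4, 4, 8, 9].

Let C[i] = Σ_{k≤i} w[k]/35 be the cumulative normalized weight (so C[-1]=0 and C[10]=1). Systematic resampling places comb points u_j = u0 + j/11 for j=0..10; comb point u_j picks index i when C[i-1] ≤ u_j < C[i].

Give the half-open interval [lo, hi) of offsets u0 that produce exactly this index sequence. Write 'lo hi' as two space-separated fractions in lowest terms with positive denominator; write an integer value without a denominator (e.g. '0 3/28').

C = [1/5, 16/35, 19/35, 22/35, 27/35, 27/35, 4/5, 29/35, 31/35, 1, 1]
j=0 picked index 0: u0 ∈ [0, 1/5)
j=1 picked index 0: u0 ∈ [-1/11, 6/55)
j=2 picked index 1: u0 ∈ [1/55, 106/385)
j=3 picked index 1: u0 ∈ [-4/55, 71/385)
j=4 picked index 1: u0 ∈ [-9/55, 36/385)
j=5 picked index 2: u0 ∈ [1/385, 34/385)
j=6 picked index 3: u0 ∈ [-1/385, 32/385)
j=7 picked index 4: u0 ∈ [-3/385, 52/385)
j=8 picked index 4: u0 ∈ [-38/385, 17/385)
j=9 picked index 8: u0 ∈ [4/385, 26/385)
j=10 picked index 9: u0 ∈ [-9/385, 1/11)
intersection: [1/55, 17/385)

1/55 17/385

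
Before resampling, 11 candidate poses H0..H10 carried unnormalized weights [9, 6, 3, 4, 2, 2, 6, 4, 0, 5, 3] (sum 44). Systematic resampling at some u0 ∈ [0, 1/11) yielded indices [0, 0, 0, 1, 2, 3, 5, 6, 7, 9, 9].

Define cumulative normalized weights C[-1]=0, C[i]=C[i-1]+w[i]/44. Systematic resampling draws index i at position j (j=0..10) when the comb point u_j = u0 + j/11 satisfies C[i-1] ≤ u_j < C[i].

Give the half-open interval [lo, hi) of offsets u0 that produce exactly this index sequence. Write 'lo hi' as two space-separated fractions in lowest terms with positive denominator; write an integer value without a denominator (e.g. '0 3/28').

0 1/44

C = [9/44, 15/44, 9/22, 1/2, 6/11, 13/22, 8/11, 9/11, 9/11, 41/44, 1]
j=0 picked index 0: u0 ∈ [0, 9/44)
j=1 picked index 0: u0 ∈ [-1/11, 5/44)
j=2 picked index 0: u0 ∈ [-2/11, 1/44)
j=3 picked index 1: u0 ∈ [-3/44, 3/44)
j=4 picked index 2: u0 ∈ [-1/44, 1/22)
j=5 picked index 3: u0 ∈ [-1/22, 1/22)
j=6 picked index 5: u0 ∈ [0, 1/22)
j=7 picked index 6: u0 ∈ [-1/22, 1/11)
j=8 picked index 7: u0 ∈ [0, 1/11)
j=9 picked index 9: u0 ∈ [0, 5/44)
j=10 picked index 9: u0 ∈ [-1/11, 1/44)
intersection: [0, 1/44)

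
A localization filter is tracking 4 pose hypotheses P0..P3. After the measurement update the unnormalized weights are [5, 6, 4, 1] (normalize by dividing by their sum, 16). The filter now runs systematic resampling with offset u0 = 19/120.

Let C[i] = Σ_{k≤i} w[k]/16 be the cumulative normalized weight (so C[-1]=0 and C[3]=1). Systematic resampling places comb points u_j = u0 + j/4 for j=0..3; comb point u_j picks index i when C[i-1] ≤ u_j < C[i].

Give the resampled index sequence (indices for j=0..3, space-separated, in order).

C = [5/16, 11/16, 15/16, 1]
j=0: u_0=19/120 ∈ [0, 5/16) → index 0
j=1: u_1=49/120 ∈ [5/16, 11/16) → index 1
j=2: u_2=79/120 ∈ [5/16, 11/16) → index 1
j=3: u_3=109/120 ∈ [11/16, 15/16) → index 2

0 1 1 2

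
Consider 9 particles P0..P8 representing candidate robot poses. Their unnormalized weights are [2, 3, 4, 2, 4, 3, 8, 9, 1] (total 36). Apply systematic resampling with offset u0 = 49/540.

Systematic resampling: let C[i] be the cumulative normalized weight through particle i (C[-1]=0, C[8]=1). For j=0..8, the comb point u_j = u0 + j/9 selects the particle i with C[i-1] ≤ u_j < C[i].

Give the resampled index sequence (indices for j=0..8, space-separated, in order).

C = [1/18, 5/36, 1/4, 11/36, 5/12, 1/2, 13/18, 35/36, 1]
j=0: u_0=49/540 ∈ [1/18, 5/36) → index 1
j=1: u_1=109/540 ∈ [5/36, 1/4) → index 2
j=2: u_2=169/540 ∈ [11/36, 5/12) → index 4
j=3: u_3=229/540 ∈ [5/12, 1/2) → index 5
j=4: u_4=289/540 ∈ [1/2, 13/18) → index 6
j=5: u_5=349/540 ∈ [1/2, 13/18) → index 6
j=6: u_6=409/540 ∈ [13/18, 35/36) → index 7
j=7: u_7=469/540 ∈ [13/18, 35/36) → index 7
j=8: u_8=529/540 ∈ [35/36, 1) → index 8

1 2 4 5 6 6 7 7 8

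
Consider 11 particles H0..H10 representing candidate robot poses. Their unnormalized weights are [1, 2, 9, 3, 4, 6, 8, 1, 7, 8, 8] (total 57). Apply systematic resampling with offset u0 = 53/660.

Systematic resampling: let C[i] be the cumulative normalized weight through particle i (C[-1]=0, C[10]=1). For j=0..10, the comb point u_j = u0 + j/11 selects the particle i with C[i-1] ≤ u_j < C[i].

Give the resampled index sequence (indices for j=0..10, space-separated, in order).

2 2 3 5 6 6 8 8 9 10 10

C = [1/57, 1/19, 4/19, 5/19, 1/3, 25/57, 11/19, 34/57, 41/57, 49/57, 1]
j=0: u_0=53/660 ∈ [1/19, 4/19) → index 2
j=1: u_1=113/660 ∈ [1/19, 4/19) → index 2
j=2: u_2=173/660 ∈ [4/19, 5/19) → index 3
j=3: u_3=233/660 ∈ [1/3, 25/57) → index 5
j=4: u_4=293/660 ∈ [25/57, 11/19) → index 6
j=5: u_5=353/660 ∈ [25/57, 11/19) → index 6
j=6: u_6=413/660 ∈ [34/57, 41/57) → index 8
j=7: u_7=43/60 ∈ [34/57, 41/57) → index 8
j=8: u_8=533/660 ∈ [41/57, 49/57) → index 9
j=9: u_9=593/660 ∈ [49/57, 1) → index 10
j=10: u_10=653/660 ∈ [49/57, 1) → index 10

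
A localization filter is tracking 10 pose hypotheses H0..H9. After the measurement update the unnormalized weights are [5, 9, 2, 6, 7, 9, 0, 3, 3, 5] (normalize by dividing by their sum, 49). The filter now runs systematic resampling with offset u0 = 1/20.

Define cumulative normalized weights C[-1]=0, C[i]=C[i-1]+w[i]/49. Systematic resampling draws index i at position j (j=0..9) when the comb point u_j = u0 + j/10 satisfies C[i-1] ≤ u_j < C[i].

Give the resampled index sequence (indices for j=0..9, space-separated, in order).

C = [5/49, 2/7, 16/49, 22/49, 29/49, 38/49, 38/49, 41/49, 44/49, 1]
j=0: u_0=1/20 ∈ [0, 5/49) → index 0
j=1: u_1=3/20 ∈ [5/49, 2/7) → index 1
j=2: u_2=1/4 ∈ [5/49, 2/7) → index 1
j=3: u_3=7/20 ∈ [16/49, 22/49) → index 3
j=4: u_4=9/20 ∈ [22/49, 29/49) → index 4
j=5: u_5=11/20 ∈ [22/49, 29/49) → index 4
j=6: u_6=13/20 ∈ [29/49, 38/49) → index 5
j=7: u_7=3/4 ∈ [29/49, 38/49) → index 5
j=8: u_8=17/20 ∈ [41/49, 44/49) → index 8
j=9: u_9=19/20 ∈ [44/49, 1) → index 9

0 1 1 3 4 4 5 5 8 9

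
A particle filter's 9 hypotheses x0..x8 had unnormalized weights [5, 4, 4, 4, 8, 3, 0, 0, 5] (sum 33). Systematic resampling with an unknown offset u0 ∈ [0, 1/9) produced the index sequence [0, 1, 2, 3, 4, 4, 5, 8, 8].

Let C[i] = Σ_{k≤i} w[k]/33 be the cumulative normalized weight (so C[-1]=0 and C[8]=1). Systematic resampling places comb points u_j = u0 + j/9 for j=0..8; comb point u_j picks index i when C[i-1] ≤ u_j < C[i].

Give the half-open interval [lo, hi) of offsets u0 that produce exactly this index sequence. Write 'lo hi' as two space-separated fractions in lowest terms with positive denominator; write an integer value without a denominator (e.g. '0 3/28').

1/11 1/9

C = [5/33, 3/11, 13/33, 17/33, 25/33, 28/33, 28/33, 28/33, 1]
j=0 picked index 0: u0 ∈ [0, 5/33)
j=1 picked index 1: u0 ∈ [4/99, 16/99)
j=2 picked index 2: u0 ∈ [5/99, 17/99)
j=3 picked index 3: u0 ∈ [2/33, 2/11)
j=4 picked index 4: u0 ∈ [7/99, 31/99)
j=5 picked index 4: u0 ∈ [-4/99, 20/99)
j=6 picked index 5: u0 ∈ [1/11, 2/11)
j=7 picked index 8: u0 ∈ [7/99, 2/9)
j=8 picked index 8: u0 ∈ [-4/99, 1/9)
intersection: [1/11, 1/9)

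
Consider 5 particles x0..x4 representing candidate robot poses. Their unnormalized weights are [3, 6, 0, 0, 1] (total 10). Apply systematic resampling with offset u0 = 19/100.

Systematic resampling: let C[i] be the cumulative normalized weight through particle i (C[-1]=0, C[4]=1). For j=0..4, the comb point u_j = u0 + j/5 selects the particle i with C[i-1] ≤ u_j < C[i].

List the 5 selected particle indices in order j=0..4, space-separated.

0 1 1 1 4

C = [3/10, 9/10, 9/10, 9/10, 1]
j=0: u_0=19/100 ∈ [0, 3/10) → index 0
j=1: u_1=39/100 ∈ [3/10, 9/10) → index 1
j=2: u_2=59/100 ∈ [3/10, 9/10) → index 1
j=3: u_3=79/100 ∈ [3/10, 9/10) → index 1
j=4: u_4=99/100 ∈ [9/10, 1) → index 4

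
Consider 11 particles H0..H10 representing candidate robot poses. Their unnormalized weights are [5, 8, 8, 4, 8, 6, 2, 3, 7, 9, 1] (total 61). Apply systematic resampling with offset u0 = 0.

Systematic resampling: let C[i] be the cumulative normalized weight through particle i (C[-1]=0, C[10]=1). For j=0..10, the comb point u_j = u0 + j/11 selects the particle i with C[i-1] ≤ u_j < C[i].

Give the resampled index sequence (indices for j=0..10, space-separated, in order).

C = [5/61, 13/61, 21/61, 25/61, 33/61, 39/61, 41/61, 44/61, 51/61, 60/61, 1]
j=0: u_0=0 ∈ [0, 5/61) → index 0
j=1: u_1=1/11 ∈ [5/61, 13/61) → index 1
j=2: u_2=2/11 ∈ [5/61, 13/61) → index 1
j=3: u_3=3/11 ∈ [13/61, 21/61) → index 2
j=4: u_4=4/11 ∈ [21/61, 25/61) → index 3
j=5: u_5=5/11 ∈ [25/61, 33/61) → index 4
j=6: u_6=6/11 ∈ [33/61, 39/61) → index 5
j=7: u_7=7/11 ∈ [33/61, 39/61) → index 5
j=8: u_8=8/11 ∈ [44/61, 51/61) → index 8
j=9: u_9=9/11 ∈ [44/61, 51/61) → index 8
j=10: u_10=10/11 ∈ [51/61, 60/61) → index 9

0 1 1 2 3 4 5 5 8 8 9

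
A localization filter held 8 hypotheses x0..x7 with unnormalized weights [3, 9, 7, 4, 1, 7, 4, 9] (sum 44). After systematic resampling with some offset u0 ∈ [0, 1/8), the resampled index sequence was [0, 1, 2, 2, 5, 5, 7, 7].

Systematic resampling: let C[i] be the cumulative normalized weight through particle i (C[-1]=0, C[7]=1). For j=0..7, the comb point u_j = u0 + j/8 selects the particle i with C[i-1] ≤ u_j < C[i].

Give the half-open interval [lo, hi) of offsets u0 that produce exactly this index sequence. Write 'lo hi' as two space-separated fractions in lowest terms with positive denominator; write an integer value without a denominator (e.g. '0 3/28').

1/22 5/88

C = [3/44, 3/11, 19/44, 23/44, 6/11, 31/44, 35/44, 1]
j=0 picked index 0: u0 ∈ [0, 3/44)
j=1 picked index 1: u0 ∈ [-5/88, 13/88)
j=2 picked index 2: u0 ∈ [1/44, 2/11)
j=3 picked index 2: u0 ∈ [-9/88, 5/88)
j=4 picked index 5: u0 ∈ [1/22, 9/44)
j=5 picked index 5: u0 ∈ [-7/88, 7/88)
j=6 picked index 7: u0 ∈ [1/22, 1/4)
j=7 picked index 7: u0 ∈ [-7/88, 1/8)
intersection: [1/22, 5/88)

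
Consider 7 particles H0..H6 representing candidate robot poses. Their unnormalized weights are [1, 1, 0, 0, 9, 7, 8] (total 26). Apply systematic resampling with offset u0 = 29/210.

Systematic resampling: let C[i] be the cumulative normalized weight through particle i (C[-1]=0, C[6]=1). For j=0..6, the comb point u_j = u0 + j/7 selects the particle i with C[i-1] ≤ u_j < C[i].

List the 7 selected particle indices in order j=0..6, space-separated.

C = [1/26, 1/13, 1/13, 1/13, 11/26, 9/13, 1]
j=0: u_0=29/210 ∈ [1/13, 11/26) → index 4
j=1: u_1=59/210 ∈ [1/13, 11/26) → index 4
j=2: u_2=89/210 ∈ [11/26, 9/13) → index 5
j=3: u_3=17/30 ∈ [11/26, 9/13) → index 5
j=4: u_4=149/210 ∈ [9/13, 1) → index 6
j=5: u_5=179/210 ∈ [9/13, 1) → index 6
j=6: u_6=209/210 ∈ [9/13, 1) → index 6

4 4 5 5 6 6 6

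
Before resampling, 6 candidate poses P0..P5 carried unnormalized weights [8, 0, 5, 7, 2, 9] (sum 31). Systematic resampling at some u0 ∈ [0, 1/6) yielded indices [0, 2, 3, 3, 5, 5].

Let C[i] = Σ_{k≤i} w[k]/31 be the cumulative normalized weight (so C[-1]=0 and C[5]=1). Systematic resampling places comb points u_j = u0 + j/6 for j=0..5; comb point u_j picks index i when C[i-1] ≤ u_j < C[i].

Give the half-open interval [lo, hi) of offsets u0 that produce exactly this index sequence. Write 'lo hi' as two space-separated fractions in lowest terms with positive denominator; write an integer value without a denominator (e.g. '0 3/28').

17/186 9/62

C = [8/31, 8/31, 13/31, 20/31, 22/31, 1]
j=0 picked index 0: u0 ∈ [0, 8/31)
j=1 picked index 2: u0 ∈ [17/186, 47/186)
j=2 picked index 3: u0 ∈ [8/93, 29/93)
j=3 picked index 3: u0 ∈ [-5/62, 9/62)
j=4 picked index 5: u0 ∈ [4/93, 1/3)
j=5 picked index 5: u0 ∈ [-23/186, 1/6)
intersection: [17/186, 9/62)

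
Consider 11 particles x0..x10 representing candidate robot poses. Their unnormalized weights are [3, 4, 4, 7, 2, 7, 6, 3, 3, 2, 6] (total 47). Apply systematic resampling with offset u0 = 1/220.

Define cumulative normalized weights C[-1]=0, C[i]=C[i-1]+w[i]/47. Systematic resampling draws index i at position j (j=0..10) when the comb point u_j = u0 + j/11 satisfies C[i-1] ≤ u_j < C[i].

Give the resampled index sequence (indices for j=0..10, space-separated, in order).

C = [3/47, 7/47, 11/47, 18/47, 20/47, 27/47, 33/47, 36/47, 39/47, 41/47, 1]
j=0: u_0=1/220 ∈ [0, 3/47) → index 0
j=1: u_1=21/220 ∈ [3/47, 7/47) → index 1
j=2: u_2=41/220 ∈ [7/47, 11/47) → index 2
j=3: u_3=61/220 ∈ [11/47, 18/47) → index 3
j=4: u_4=81/220 ∈ [11/47, 18/47) → index 3
j=5: u_5=101/220 ∈ [20/47, 27/47) → index 5
j=6: u_6=11/20 ∈ [20/47, 27/47) → index 5
j=7: u_7=141/220 ∈ [27/47, 33/47) → index 6
j=8: u_8=161/220 ∈ [33/47, 36/47) → index 7
j=9: u_9=181/220 ∈ [36/47, 39/47) → index 8
j=10: u_10=201/220 ∈ [41/47, 1) → index 10

0 1 2 3 3 5 5 6 7 8 10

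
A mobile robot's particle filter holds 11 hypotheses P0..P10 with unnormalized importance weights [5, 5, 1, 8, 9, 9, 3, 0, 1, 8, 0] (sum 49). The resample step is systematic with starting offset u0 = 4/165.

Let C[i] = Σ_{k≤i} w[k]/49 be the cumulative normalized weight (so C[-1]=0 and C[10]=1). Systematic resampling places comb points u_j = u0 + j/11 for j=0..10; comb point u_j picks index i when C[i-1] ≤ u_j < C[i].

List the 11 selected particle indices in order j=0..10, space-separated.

C = [5/49, 10/49, 11/49, 19/49, 4/7, 37/49, 40/49, 40/49, 41/49, 1, 1]
j=0: u_0=4/165 ∈ [0, 5/49) → index 0
j=1: u_1=19/165 ∈ [5/49, 10/49) → index 1
j=2: u_2=34/165 ∈ [10/49, 11/49) → index 2
j=3: u_3=49/165 ∈ [11/49, 19/49) → index 3
j=4: u_4=64/165 ∈ [19/49, 4/7) → index 4
j=5: u_5=79/165 ∈ [19/49, 4/7) → index 4
j=6: u_6=94/165 ∈ [19/49, 4/7) → index 4
j=7: u_7=109/165 ∈ [4/7, 37/49) → index 5
j=8: u_8=124/165 ∈ [4/7, 37/49) → index 5
j=9: u_9=139/165 ∈ [41/49, 1) → index 9
j=10: u_10=14/15 ∈ [41/49, 1) → index 9

0 1 2 3 4 4 4 5 5 9 9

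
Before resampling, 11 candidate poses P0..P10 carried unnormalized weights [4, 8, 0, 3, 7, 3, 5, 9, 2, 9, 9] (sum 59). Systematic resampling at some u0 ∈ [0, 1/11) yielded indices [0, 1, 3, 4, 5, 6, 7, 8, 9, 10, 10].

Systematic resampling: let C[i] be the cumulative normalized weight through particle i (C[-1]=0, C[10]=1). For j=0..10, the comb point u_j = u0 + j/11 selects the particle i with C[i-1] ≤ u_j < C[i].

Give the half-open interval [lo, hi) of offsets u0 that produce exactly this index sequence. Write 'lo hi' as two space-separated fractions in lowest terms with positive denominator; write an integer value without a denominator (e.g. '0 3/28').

19/649 35/649

C = [4/59, 12/59, 12/59, 15/59, 22/59, 25/59, 30/59, 39/59, 41/59, 50/59, 1]
j=0 picked index 0: u0 ∈ [0, 4/59)
j=1 picked index 1: u0 ∈ [-15/649, 73/649)
j=2 picked index 3: u0 ∈ [14/649, 47/649)
j=3 picked index 4: u0 ∈ [-12/649, 65/649)
j=4 picked index 5: u0 ∈ [6/649, 39/649)
j=5 picked index 6: u0 ∈ [-20/649, 35/649)
j=6 picked index 7: u0 ∈ [-24/649, 75/649)
j=7 picked index 8: u0 ∈ [16/649, 38/649)
j=8 picked index 9: u0 ∈ [-21/649, 78/649)
j=9 picked index 10: u0 ∈ [19/649, 2/11)
j=10 picked index 10: u0 ∈ [-40/649, 1/11)
intersection: [19/649, 35/649)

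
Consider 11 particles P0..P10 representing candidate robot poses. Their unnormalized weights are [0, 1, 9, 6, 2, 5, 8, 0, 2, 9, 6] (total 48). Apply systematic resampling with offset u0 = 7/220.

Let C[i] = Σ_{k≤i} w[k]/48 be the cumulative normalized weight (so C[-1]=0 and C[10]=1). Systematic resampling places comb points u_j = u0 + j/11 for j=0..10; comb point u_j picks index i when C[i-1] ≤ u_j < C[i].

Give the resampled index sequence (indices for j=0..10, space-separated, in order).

C = [0, 1/48, 5/24, 1/3, 3/8, 23/48, 31/48, 31/48, 11/16, 7/8, 1]
j=0: u_0=7/220 ∈ [1/48, 5/24) → index 2
j=1: u_1=27/220 ∈ [1/48, 5/24) → index 2
j=2: u_2=47/220 ∈ [5/24, 1/3) → index 3
j=3: u_3=67/220 ∈ [5/24, 1/3) → index 3
j=4: u_4=87/220 ∈ [3/8, 23/48) → index 5
j=5: u_5=107/220 ∈ [23/48, 31/48) → index 6
j=6: u_6=127/220 ∈ [23/48, 31/48) → index 6
j=7: u_7=147/220 ∈ [31/48, 11/16) → index 8
j=8: u_8=167/220 ∈ [11/16, 7/8) → index 9
j=9: u_9=17/20 ∈ [11/16, 7/8) → index 9
j=10: u_10=207/220 ∈ [7/8, 1) → index 10

2 2 3 3 5 6 6 8 9 9 10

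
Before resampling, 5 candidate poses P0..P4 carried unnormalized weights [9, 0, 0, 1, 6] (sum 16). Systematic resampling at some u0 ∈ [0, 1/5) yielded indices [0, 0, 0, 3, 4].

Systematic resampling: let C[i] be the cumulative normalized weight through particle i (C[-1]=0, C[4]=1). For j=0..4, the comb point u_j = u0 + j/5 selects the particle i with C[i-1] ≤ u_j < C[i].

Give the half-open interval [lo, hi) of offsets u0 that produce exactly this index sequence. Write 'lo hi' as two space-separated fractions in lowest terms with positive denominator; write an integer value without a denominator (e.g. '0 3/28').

C = [9/16, 9/16, 9/16, 5/8, 1]
j=0 picked index 0: u0 ∈ [0, 9/16)
j=1 picked index 0: u0 ∈ [-1/5, 29/80)
j=2 picked index 0: u0 ∈ [-2/5, 13/80)
j=3 picked index 3: u0 ∈ [-3/80, 1/40)
j=4 picked index 4: u0 ∈ [-7/40, 1/5)
intersection: [0, 1/40)

0 1/40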